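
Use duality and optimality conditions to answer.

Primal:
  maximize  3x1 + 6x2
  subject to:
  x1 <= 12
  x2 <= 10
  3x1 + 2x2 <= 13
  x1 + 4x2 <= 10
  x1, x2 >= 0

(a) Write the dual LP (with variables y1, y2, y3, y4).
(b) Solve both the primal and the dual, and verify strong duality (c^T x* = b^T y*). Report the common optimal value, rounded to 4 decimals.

The standard primal-dual pair for 'max c^T x s.t. A x <= b, x >= 0' is:
  Dual:  min b^T y  s.t.  A^T y >= c,  y >= 0.

So the dual LP is:
  minimize  12y1 + 10y2 + 13y3 + 10y4
  subject to:
    y1 + 3y3 + y4 >= 3
    y2 + 2y3 + 4y4 >= 6
    y1, y2, y3, y4 >= 0

Solving the primal: x* = (3.2, 1.7).
  primal value c^T x* = 19.8.
Solving the dual: y* = (0, 0, 0.6, 1.2).
  dual value b^T y* = 19.8.
Strong duality: c^T x* = b^T y*. Confirmed.

19.8


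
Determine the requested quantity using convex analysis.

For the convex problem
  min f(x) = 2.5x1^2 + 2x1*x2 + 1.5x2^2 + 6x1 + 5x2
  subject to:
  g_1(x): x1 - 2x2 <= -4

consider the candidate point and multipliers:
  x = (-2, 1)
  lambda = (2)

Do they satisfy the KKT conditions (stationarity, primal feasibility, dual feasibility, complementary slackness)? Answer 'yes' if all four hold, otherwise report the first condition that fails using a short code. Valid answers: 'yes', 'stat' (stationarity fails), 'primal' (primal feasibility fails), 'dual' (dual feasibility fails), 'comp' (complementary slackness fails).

Gradient of f: grad f(x) = Q x + c = (-2, 4)
Constraint values g_i(x) = a_i^T x - b_i:
  g_1((-2, 1)) = 0
Stationarity residual: grad f(x) + sum_i lambda_i a_i = (0, 0)
  -> stationarity OK
Primal feasibility (all g_i <= 0): OK
Dual feasibility (all lambda_i >= 0): OK
Complementary slackness (lambda_i * g_i(x) = 0 for all i): OK

Verdict: yes, KKT holds.

yes


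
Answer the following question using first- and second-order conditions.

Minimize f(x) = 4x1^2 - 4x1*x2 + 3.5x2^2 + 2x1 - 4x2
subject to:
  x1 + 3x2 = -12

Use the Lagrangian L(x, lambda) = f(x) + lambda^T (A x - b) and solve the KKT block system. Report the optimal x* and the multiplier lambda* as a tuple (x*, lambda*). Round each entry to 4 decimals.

Form the Lagrangian:
  L(x, lambda) = (1/2) x^T Q x + c^T x + lambda^T (A x - b)
Stationarity (grad_x L = 0): Q x + c + A^T lambda = 0.
Primal feasibility: A x = b.

This gives the KKT block system:
  [ Q   A^T ] [ x     ]   [-c ]
  [ A    0  ] [ lambda ] = [ b ]

Solving the linear system:
  x*      = (-2.5049, -3.165)
  lambda* = (5.3786)
  f(x*)   = 36.0971

x* = (-2.5049, -3.165), lambda* = (5.3786)


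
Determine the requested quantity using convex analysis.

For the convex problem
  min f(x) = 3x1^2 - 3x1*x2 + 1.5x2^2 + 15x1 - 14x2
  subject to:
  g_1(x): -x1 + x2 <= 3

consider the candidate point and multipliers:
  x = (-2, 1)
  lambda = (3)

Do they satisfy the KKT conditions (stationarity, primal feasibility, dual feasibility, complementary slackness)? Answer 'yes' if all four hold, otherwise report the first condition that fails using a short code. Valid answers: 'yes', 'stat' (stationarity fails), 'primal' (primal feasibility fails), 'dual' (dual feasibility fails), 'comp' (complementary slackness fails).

Gradient of f: grad f(x) = Q x + c = (0, -5)
Constraint values g_i(x) = a_i^T x - b_i:
  g_1((-2, 1)) = 0
Stationarity residual: grad f(x) + sum_i lambda_i a_i = (-3, -2)
  -> stationarity FAILS
Primal feasibility (all g_i <= 0): OK
Dual feasibility (all lambda_i >= 0): OK
Complementary slackness (lambda_i * g_i(x) = 0 for all i): OK

Verdict: the first failing condition is stationarity -> stat.

stat


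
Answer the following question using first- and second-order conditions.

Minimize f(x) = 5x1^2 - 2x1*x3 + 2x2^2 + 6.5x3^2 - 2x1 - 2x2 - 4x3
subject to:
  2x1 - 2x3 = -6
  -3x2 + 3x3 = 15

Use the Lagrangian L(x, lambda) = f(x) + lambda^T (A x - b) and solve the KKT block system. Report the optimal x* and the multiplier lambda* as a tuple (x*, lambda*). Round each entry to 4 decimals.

Form the Lagrangian:
  L(x, lambda) = (1/2) x^T Q x + c^T x + lambda^T (A x - b)
Stationarity (grad_x L = 0): Q x + c + A^T lambda = 0.
Primal feasibility: A x = b.

This gives the KKT block system:
  [ Q   A^T ] [ x     ]   [-c ]
  [ A    0  ] [ lambda ] = [ b ]

Solving the linear system:
  x*      = (-0.7391, -2.7391, 2.2609)
  lambda* = (6.9565, -4.3188)
  f(x*)   = 52.2174

x* = (-0.7391, -2.7391, 2.2609), lambda* = (6.9565, -4.3188)


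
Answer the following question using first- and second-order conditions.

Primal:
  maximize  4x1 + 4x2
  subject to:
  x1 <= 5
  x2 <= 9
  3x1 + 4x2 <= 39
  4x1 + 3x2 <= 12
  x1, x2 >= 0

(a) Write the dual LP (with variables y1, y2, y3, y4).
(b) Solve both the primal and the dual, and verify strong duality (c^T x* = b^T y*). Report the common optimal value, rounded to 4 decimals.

The standard primal-dual pair for 'max c^T x s.t. A x <= b, x >= 0' is:
  Dual:  min b^T y  s.t.  A^T y >= c,  y >= 0.

So the dual LP is:
  minimize  5y1 + 9y2 + 39y3 + 12y4
  subject to:
    y1 + 3y3 + 4y4 >= 4
    y2 + 4y3 + 3y4 >= 4
    y1, y2, y3, y4 >= 0

Solving the primal: x* = (0, 4).
  primal value c^T x* = 16.
Solving the dual: y* = (0, 0, 0, 1.3333).
  dual value b^T y* = 16.
Strong duality: c^T x* = b^T y*. Confirmed.

16


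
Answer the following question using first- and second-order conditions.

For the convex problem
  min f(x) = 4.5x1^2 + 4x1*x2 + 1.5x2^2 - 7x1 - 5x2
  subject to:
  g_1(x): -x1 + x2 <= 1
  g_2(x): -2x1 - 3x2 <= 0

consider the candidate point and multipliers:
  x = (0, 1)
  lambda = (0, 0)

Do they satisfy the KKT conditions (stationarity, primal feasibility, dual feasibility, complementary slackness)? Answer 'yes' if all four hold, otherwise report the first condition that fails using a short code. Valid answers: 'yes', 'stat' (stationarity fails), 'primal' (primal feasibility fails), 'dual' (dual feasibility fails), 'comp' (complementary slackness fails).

Gradient of f: grad f(x) = Q x + c = (-3, -2)
Constraint values g_i(x) = a_i^T x - b_i:
  g_1((0, 1)) = 0
  g_2((0, 1)) = -3
Stationarity residual: grad f(x) + sum_i lambda_i a_i = (-3, -2)
  -> stationarity FAILS
Primal feasibility (all g_i <= 0): OK
Dual feasibility (all lambda_i >= 0): OK
Complementary slackness (lambda_i * g_i(x) = 0 for all i): OK

Verdict: the first failing condition is stationarity -> stat.

stat


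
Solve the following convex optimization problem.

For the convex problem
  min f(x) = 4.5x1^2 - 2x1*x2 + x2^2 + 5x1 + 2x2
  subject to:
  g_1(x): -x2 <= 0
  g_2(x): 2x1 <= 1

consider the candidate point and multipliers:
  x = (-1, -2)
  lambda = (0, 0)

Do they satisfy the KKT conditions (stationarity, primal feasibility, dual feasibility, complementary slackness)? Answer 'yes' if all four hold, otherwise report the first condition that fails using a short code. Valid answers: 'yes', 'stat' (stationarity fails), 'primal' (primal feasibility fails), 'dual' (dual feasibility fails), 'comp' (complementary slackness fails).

Gradient of f: grad f(x) = Q x + c = (0, 0)
Constraint values g_i(x) = a_i^T x - b_i:
  g_1((-1, -2)) = 2
  g_2((-1, -2)) = -3
Stationarity residual: grad f(x) + sum_i lambda_i a_i = (0, 0)
  -> stationarity OK
Primal feasibility (all g_i <= 0): FAILS
Dual feasibility (all lambda_i >= 0): OK
Complementary slackness (lambda_i * g_i(x) = 0 for all i): OK

Verdict: the first failing condition is primal_feasibility -> primal.

primal


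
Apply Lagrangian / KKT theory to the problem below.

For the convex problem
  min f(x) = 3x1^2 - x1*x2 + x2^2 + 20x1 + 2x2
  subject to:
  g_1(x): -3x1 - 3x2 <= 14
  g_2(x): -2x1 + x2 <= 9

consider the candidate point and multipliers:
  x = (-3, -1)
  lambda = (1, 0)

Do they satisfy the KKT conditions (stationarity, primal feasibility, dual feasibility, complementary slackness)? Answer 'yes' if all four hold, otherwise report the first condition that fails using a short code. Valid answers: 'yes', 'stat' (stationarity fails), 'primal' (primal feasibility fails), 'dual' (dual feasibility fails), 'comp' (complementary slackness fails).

Gradient of f: grad f(x) = Q x + c = (3, 3)
Constraint values g_i(x) = a_i^T x - b_i:
  g_1((-3, -1)) = -2
  g_2((-3, -1)) = -4
Stationarity residual: grad f(x) + sum_i lambda_i a_i = (0, 0)
  -> stationarity OK
Primal feasibility (all g_i <= 0): OK
Dual feasibility (all lambda_i >= 0): OK
Complementary slackness (lambda_i * g_i(x) = 0 for all i): FAILS

Verdict: the first failing condition is complementary_slackness -> comp.

comp


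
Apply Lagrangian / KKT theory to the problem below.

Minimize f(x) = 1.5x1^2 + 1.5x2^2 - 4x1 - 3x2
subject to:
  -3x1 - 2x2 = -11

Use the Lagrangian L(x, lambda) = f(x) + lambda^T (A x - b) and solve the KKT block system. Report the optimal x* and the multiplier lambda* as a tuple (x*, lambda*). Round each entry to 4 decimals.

Form the Lagrangian:
  L(x, lambda) = (1/2) x^T Q x + c^T x + lambda^T (A x - b)
Stationarity (grad_x L = 0): Q x + c + A^T lambda = 0.
Primal feasibility: A x = b.

This gives the KKT block system:
  [ Q   A^T ] [ x     ]   [-c ]
  [ A    0  ] [ lambda ] = [ b ]

Solving the linear system:
  x*      = (2.4872, 1.7692)
  lambda* = (1.1538)
  f(x*)   = -1.2821

x* = (2.4872, 1.7692), lambda* = (1.1538)


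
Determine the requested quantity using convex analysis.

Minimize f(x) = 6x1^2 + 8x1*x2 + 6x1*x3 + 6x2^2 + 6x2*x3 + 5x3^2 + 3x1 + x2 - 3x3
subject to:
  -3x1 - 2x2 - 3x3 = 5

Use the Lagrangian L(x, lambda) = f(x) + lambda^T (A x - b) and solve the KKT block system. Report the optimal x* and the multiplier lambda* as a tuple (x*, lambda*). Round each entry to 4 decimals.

Form the Lagrangian:
  L(x, lambda) = (1/2) x^T Q x + c^T x + lambda^T (A x - b)
Stationarity (grad_x L = 0): Q x + c + A^T lambda = 0.
Primal feasibility: A x = b.

This gives the KKT block system:
  [ Q   A^T ] [ x     ]   [-c ]
  [ A    0  ] [ lambda ] = [ b ]

Solving the linear system:
  x*      = (-1.4007, 0.2872, -0.4574)
  lambda* = (-4.7518)
  f(x*)   = 10.6082

x* = (-1.4007, 0.2872, -0.4574), lambda* = (-4.7518)


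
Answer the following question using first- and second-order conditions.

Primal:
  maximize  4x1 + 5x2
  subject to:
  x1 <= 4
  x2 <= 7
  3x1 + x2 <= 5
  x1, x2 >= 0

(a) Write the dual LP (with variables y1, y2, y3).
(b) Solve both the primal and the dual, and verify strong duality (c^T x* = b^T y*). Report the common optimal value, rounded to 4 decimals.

The standard primal-dual pair for 'max c^T x s.t. A x <= b, x >= 0' is:
  Dual:  min b^T y  s.t.  A^T y >= c,  y >= 0.

So the dual LP is:
  minimize  4y1 + 7y2 + 5y3
  subject to:
    y1 + 3y3 >= 4
    y2 + y3 >= 5
    y1, y2, y3 >= 0

Solving the primal: x* = (0, 5).
  primal value c^T x* = 25.
Solving the dual: y* = (0, 0, 5).
  dual value b^T y* = 25.
Strong duality: c^T x* = b^T y*. Confirmed.

25


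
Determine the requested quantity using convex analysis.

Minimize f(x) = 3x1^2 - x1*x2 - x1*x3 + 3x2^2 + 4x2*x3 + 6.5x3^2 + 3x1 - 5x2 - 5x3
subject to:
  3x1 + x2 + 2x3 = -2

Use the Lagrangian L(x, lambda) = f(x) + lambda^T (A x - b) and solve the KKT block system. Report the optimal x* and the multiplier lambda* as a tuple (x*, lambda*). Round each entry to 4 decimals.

Form the Lagrangian:
  L(x, lambda) = (1/2) x^T Q x + c^T x + lambda^T (A x - b)
Stationarity (grad_x L = 0): Q x + c + A^T lambda = 0.
Primal feasibility: A x = b.

This gives the KKT block system:
  [ Q   A^T ] [ x     ]   [-c ]
  [ A    0  ] [ lambda ] = [ b ]

Solving the linear system:
  x*      = (-0.8555, 0.5296, 0.0184)
  lambda* = (0.8936)
  f(x*)   = -1.7595

x* = (-0.8555, 0.5296, 0.0184), lambda* = (0.8936)


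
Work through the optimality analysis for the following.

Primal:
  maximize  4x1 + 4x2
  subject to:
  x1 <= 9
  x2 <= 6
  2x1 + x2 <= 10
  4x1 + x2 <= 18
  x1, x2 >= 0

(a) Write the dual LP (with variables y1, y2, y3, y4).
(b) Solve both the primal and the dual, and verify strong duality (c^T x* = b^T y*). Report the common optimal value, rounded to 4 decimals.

The standard primal-dual pair for 'max c^T x s.t. A x <= b, x >= 0' is:
  Dual:  min b^T y  s.t.  A^T y >= c,  y >= 0.

So the dual LP is:
  minimize  9y1 + 6y2 + 10y3 + 18y4
  subject to:
    y1 + 2y3 + 4y4 >= 4
    y2 + y3 + y4 >= 4
    y1, y2, y3, y4 >= 0

Solving the primal: x* = (2, 6).
  primal value c^T x* = 32.
Solving the dual: y* = (0, 2, 2, 0).
  dual value b^T y* = 32.
Strong duality: c^T x* = b^T y*. Confirmed.

32


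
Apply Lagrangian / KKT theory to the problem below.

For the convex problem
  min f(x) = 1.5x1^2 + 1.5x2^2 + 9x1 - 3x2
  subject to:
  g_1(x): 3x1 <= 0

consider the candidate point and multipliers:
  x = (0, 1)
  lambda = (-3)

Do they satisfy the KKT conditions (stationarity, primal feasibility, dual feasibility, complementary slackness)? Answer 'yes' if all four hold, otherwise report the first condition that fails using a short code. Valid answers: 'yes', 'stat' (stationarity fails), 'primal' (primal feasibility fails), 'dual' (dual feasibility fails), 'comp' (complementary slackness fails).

Gradient of f: grad f(x) = Q x + c = (9, 0)
Constraint values g_i(x) = a_i^T x - b_i:
  g_1((0, 1)) = 0
Stationarity residual: grad f(x) + sum_i lambda_i a_i = (0, 0)
  -> stationarity OK
Primal feasibility (all g_i <= 0): OK
Dual feasibility (all lambda_i >= 0): FAILS
Complementary slackness (lambda_i * g_i(x) = 0 for all i): OK

Verdict: the first failing condition is dual_feasibility -> dual.

dual


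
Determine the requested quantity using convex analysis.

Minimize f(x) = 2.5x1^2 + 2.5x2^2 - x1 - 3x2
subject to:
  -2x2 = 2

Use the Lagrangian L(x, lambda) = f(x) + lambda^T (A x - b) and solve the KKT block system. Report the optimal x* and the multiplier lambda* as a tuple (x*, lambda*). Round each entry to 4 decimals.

Form the Lagrangian:
  L(x, lambda) = (1/2) x^T Q x + c^T x + lambda^T (A x - b)
Stationarity (grad_x L = 0): Q x + c + A^T lambda = 0.
Primal feasibility: A x = b.

This gives the KKT block system:
  [ Q   A^T ] [ x     ]   [-c ]
  [ A    0  ] [ lambda ] = [ b ]

Solving the linear system:
  x*      = (0.2, -1)
  lambda* = (-4)
  f(x*)   = 5.4

x* = (0.2, -1), lambda* = (-4)


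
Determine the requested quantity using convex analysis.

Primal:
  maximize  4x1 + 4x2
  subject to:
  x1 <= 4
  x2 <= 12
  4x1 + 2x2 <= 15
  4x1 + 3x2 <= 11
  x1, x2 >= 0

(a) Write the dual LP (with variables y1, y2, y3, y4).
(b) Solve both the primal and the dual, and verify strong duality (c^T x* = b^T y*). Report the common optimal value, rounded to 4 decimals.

The standard primal-dual pair for 'max c^T x s.t. A x <= b, x >= 0' is:
  Dual:  min b^T y  s.t.  A^T y >= c,  y >= 0.

So the dual LP is:
  minimize  4y1 + 12y2 + 15y3 + 11y4
  subject to:
    y1 + 4y3 + 4y4 >= 4
    y2 + 2y3 + 3y4 >= 4
    y1, y2, y3, y4 >= 0

Solving the primal: x* = (0, 3.6667).
  primal value c^T x* = 14.6667.
Solving the dual: y* = (0, 0, 0, 1.3333).
  dual value b^T y* = 14.6667.
Strong duality: c^T x* = b^T y*. Confirmed.

14.6667


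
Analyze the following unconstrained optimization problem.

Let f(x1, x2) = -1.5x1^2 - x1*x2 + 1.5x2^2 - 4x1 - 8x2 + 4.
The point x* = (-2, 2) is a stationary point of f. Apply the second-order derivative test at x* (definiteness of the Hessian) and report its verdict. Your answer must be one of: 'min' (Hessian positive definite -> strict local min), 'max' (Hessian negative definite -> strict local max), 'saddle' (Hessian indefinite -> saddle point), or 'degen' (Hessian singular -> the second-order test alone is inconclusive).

Compute the Hessian H = grad^2 f:
  H = [[-3, -1], [-1, 3]]
Verify stationarity: grad f(x*) = H x* + g = (0, 0).
Eigenvalues of H: -3.1623, 3.1623.
Eigenvalues have mixed signs, so H is indefinite -> x* is a saddle point.

saddle


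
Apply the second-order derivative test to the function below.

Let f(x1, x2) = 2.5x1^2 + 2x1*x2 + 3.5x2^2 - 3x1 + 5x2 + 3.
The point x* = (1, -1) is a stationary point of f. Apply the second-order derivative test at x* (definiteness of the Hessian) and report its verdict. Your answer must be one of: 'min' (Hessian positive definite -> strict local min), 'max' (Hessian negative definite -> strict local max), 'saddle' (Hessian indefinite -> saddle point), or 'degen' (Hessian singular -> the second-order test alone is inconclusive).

Compute the Hessian H = grad^2 f:
  H = [[5, 2], [2, 7]]
Verify stationarity: grad f(x*) = H x* + g = (0, 0).
Eigenvalues of H: 3.7639, 8.2361.
Both eigenvalues > 0, so H is positive definite -> x* is a strict local min.

min


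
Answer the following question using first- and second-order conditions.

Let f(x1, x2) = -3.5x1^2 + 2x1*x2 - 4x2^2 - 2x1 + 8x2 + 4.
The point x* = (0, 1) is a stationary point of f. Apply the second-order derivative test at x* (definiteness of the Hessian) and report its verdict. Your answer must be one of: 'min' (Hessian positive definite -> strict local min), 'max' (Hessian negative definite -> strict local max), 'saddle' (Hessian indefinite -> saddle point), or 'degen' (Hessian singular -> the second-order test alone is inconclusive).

Compute the Hessian H = grad^2 f:
  H = [[-7, 2], [2, -8]]
Verify stationarity: grad f(x*) = H x* + g = (0, 0).
Eigenvalues of H: -9.5616, -5.4384.
Both eigenvalues < 0, so H is negative definite -> x* is a strict local max.

max


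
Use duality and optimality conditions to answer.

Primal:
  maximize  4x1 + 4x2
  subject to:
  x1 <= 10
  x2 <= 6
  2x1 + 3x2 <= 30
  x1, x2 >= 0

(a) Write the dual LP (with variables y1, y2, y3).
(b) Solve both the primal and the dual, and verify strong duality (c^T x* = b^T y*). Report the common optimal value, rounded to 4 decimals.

The standard primal-dual pair for 'max c^T x s.t. A x <= b, x >= 0' is:
  Dual:  min b^T y  s.t.  A^T y >= c,  y >= 0.

So the dual LP is:
  minimize  10y1 + 6y2 + 30y3
  subject to:
    y1 + 2y3 >= 4
    y2 + 3y3 >= 4
    y1, y2, y3 >= 0

Solving the primal: x* = (10, 3.3333).
  primal value c^T x* = 53.3333.
Solving the dual: y* = (1.3333, 0, 1.3333).
  dual value b^T y* = 53.3333.
Strong duality: c^T x* = b^T y*. Confirmed.

53.3333


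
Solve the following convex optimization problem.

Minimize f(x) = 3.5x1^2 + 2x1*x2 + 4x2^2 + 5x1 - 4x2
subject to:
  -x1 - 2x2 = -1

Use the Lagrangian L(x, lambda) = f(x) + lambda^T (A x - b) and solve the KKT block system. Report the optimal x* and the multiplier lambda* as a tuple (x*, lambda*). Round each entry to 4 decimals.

Form the Lagrangian:
  L(x, lambda) = (1/2) x^T Q x + c^T x + lambda^T (A x - b)
Stationarity (grad_x L = 0): Q x + c + A^T lambda = 0.
Primal feasibility: A x = b.

This gives the KKT block system:
  [ Q   A^T ] [ x     ]   [-c ]
  [ A    0  ] [ lambda ] = [ b ]

Solving the linear system:
  x*      = (-0.8571, 0.9286)
  lambda* = (0.8571)
  f(x*)   = -3.5714

x* = (-0.8571, 0.9286), lambda* = (0.8571)


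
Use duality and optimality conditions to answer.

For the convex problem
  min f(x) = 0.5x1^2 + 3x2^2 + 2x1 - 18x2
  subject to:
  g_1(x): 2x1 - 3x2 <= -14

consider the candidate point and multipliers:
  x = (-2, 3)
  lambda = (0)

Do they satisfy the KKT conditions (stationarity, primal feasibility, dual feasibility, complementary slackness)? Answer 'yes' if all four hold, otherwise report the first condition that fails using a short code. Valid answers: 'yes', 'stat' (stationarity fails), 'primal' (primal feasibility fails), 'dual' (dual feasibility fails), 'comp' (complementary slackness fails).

Gradient of f: grad f(x) = Q x + c = (0, 0)
Constraint values g_i(x) = a_i^T x - b_i:
  g_1((-2, 3)) = 1
Stationarity residual: grad f(x) + sum_i lambda_i a_i = (0, 0)
  -> stationarity OK
Primal feasibility (all g_i <= 0): FAILS
Dual feasibility (all lambda_i >= 0): OK
Complementary slackness (lambda_i * g_i(x) = 0 for all i): OK

Verdict: the first failing condition is primal_feasibility -> primal.

primal


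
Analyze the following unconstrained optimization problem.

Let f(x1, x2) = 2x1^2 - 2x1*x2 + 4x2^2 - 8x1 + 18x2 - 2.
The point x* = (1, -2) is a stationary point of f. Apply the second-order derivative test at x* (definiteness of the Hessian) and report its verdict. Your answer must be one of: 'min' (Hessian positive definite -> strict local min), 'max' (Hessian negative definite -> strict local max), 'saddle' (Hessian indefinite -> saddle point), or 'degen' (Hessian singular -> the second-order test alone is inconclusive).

Compute the Hessian H = grad^2 f:
  H = [[4, -2], [-2, 8]]
Verify stationarity: grad f(x*) = H x* + g = (0, 0).
Eigenvalues of H: 3.1716, 8.8284.
Both eigenvalues > 0, so H is positive definite -> x* is a strict local min.

min


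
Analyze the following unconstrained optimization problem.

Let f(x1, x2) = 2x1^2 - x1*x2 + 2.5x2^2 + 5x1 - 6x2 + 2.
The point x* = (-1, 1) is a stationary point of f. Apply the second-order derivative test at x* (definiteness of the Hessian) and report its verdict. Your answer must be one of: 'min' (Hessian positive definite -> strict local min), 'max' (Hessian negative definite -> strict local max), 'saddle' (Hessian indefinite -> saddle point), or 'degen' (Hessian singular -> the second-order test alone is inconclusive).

Compute the Hessian H = grad^2 f:
  H = [[4, -1], [-1, 5]]
Verify stationarity: grad f(x*) = H x* + g = (0, 0).
Eigenvalues of H: 3.382, 5.618.
Both eigenvalues > 0, so H is positive definite -> x* is a strict local min.

min


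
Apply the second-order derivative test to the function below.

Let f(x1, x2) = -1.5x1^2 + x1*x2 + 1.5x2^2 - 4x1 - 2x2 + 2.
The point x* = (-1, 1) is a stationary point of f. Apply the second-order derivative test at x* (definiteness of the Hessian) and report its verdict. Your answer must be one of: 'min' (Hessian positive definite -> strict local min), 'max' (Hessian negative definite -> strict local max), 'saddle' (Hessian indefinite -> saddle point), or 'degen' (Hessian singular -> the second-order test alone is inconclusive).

Compute the Hessian H = grad^2 f:
  H = [[-3, 1], [1, 3]]
Verify stationarity: grad f(x*) = H x* + g = (0, 0).
Eigenvalues of H: -3.1623, 3.1623.
Eigenvalues have mixed signs, so H is indefinite -> x* is a saddle point.

saddle


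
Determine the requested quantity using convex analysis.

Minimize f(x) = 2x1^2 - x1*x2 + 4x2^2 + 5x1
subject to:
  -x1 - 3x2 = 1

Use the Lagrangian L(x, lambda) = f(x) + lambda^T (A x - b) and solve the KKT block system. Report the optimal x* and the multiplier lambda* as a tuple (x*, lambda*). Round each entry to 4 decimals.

Form the Lagrangian:
  L(x, lambda) = (1/2) x^T Q x + c^T x + lambda^T (A x - b)
Stationarity (grad_x L = 0): Q x + c + A^T lambda = 0.
Primal feasibility: A x = b.

This gives the KKT block system:
  [ Q   A^T ] [ x     ]   [-c ]
  [ A    0  ] [ lambda ] = [ b ]

Solving the linear system:
  x*      = (-1.12, 0.04)
  lambda* = (0.48)
  f(x*)   = -3.04

x* = (-1.12, 0.04), lambda* = (0.48)


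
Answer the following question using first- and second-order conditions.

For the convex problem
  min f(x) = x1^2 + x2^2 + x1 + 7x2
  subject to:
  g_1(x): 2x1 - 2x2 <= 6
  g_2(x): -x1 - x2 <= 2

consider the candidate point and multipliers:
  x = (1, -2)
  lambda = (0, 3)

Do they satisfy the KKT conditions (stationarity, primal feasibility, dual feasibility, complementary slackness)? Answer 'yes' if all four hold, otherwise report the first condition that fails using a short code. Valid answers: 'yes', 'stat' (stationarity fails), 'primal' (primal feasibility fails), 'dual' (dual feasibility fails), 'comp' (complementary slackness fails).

Gradient of f: grad f(x) = Q x + c = (3, 3)
Constraint values g_i(x) = a_i^T x - b_i:
  g_1((1, -2)) = 0
  g_2((1, -2)) = -1
Stationarity residual: grad f(x) + sum_i lambda_i a_i = (0, 0)
  -> stationarity OK
Primal feasibility (all g_i <= 0): OK
Dual feasibility (all lambda_i >= 0): OK
Complementary slackness (lambda_i * g_i(x) = 0 for all i): FAILS

Verdict: the first failing condition is complementary_slackness -> comp.

comp


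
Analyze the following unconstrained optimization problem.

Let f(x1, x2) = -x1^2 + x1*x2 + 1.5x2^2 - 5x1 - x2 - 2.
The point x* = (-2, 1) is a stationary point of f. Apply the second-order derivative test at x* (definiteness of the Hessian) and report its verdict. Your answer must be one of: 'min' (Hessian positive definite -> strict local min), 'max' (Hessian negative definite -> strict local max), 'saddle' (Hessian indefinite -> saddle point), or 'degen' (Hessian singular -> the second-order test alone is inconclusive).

Compute the Hessian H = grad^2 f:
  H = [[-2, 1], [1, 3]]
Verify stationarity: grad f(x*) = H x* + g = (0, 0).
Eigenvalues of H: -2.1926, 3.1926.
Eigenvalues have mixed signs, so H is indefinite -> x* is a saddle point.

saddle


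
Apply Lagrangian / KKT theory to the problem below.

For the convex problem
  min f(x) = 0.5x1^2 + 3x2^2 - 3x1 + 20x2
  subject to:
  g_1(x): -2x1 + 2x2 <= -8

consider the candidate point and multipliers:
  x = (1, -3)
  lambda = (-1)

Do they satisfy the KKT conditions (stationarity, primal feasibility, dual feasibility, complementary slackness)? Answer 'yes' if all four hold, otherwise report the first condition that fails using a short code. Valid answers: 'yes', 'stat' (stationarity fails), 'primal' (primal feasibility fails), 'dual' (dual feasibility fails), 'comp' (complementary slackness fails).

Gradient of f: grad f(x) = Q x + c = (-2, 2)
Constraint values g_i(x) = a_i^T x - b_i:
  g_1((1, -3)) = 0
Stationarity residual: grad f(x) + sum_i lambda_i a_i = (0, 0)
  -> stationarity OK
Primal feasibility (all g_i <= 0): OK
Dual feasibility (all lambda_i >= 0): FAILS
Complementary slackness (lambda_i * g_i(x) = 0 for all i): OK

Verdict: the first failing condition is dual_feasibility -> dual.

dual


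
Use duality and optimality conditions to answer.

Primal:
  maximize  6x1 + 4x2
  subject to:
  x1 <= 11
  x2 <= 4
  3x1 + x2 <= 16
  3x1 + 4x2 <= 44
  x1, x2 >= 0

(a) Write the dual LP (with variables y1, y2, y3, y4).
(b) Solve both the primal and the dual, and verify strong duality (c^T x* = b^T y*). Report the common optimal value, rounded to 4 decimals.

The standard primal-dual pair for 'max c^T x s.t. A x <= b, x >= 0' is:
  Dual:  min b^T y  s.t.  A^T y >= c,  y >= 0.

So the dual LP is:
  minimize  11y1 + 4y2 + 16y3 + 44y4
  subject to:
    y1 + 3y3 + 3y4 >= 6
    y2 + y3 + 4y4 >= 4
    y1, y2, y3, y4 >= 0

Solving the primal: x* = (4, 4).
  primal value c^T x* = 40.
Solving the dual: y* = (0, 2, 2, 0).
  dual value b^T y* = 40.
Strong duality: c^T x* = b^T y*. Confirmed.

40


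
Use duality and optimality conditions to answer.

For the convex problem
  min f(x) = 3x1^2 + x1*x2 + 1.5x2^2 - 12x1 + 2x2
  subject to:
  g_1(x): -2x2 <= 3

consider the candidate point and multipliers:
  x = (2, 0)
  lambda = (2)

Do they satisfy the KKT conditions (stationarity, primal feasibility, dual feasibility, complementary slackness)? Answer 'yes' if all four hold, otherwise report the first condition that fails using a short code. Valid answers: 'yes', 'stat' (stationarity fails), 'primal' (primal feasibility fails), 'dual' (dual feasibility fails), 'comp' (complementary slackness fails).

Gradient of f: grad f(x) = Q x + c = (0, 4)
Constraint values g_i(x) = a_i^T x - b_i:
  g_1((2, 0)) = -3
Stationarity residual: grad f(x) + sum_i lambda_i a_i = (0, 0)
  -> stationarity OK
Primal feasibility (all g_i <= 0): OK
Dual feasibility (all lambda_i >= 0): OK
Complementary slackness (lambda_i * g_i(x) = 0 for all i): FAILS

Verdict: the first failing condition is complementary_slackness -> comp.

comp


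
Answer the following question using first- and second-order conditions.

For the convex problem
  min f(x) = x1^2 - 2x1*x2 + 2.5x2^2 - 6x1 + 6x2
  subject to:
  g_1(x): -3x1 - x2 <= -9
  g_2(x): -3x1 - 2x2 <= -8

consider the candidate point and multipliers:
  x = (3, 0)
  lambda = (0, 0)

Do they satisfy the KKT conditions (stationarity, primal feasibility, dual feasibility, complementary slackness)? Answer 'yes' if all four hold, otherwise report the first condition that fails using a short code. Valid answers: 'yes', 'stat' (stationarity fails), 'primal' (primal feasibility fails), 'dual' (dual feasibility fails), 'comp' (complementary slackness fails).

Gradient of f: grad f(x) = Q x + c = (0, 0)
Constraint values g_i(x) = a_i^T x - b_i:
  g_1((3, 0)) = 0
  g_2((3, 0)) = -1
Stationarity residual: grad f(x) + sum_i lambda_i a_i = (0, 0)
  -> stationarity OK
Primal feasibility (all g_i <= 0): OK
Dual feasibility (all lambda_i >= 0): OK
Complementary slackness (lambda_i * g_i(x) = 0 for all i): OK

Verdict: yes, KKT holds.

yes


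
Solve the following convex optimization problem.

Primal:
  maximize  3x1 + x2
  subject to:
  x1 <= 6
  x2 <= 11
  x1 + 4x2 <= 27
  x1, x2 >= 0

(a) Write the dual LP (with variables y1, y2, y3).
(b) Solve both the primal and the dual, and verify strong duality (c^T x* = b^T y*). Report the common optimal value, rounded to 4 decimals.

The standard primal-dual pair for 'max c^T x s.t. A x <= b, x >= 0' is:
  Dual:  min b^T y  s.t.  A^T y >= c,  y >= 0.

So the dual LP is:
  minimize  6y1 + 11y2 + 27y3
  subject to:
    y1 + y3 >= 3
    y2 + 4y3 >= 1
    y1, y2, y3 >= 0

Solving the primal: x* = (6, 5.25).
  primal value c^T x* = 23.25.
Solving the dual: y* = (2.75, 0, 0.25).
  dual value b^T y* = 23.25.
Strong duality: c^T x* = b^T y*. Confirmed.

23.25


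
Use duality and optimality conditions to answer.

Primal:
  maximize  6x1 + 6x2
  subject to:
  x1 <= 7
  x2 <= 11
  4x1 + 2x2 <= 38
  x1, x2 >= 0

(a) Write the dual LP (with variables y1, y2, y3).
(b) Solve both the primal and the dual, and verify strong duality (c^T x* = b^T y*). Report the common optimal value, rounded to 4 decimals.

The standard primal-dual pair for 'max c^T x s.t. A x <= b, x >= 0' is:
  Dual:  min b^T y  s.t.  A^T y >= c,  y >= 0.

So the dual LP is:
  minimize  7y1 + 11y2 + 38y3
  subject to:
    y1 + 4y3 >= 6
    y2 + 2y3 >= 6
    y1, y2, y3 >= 0

Solving the primal: x* = (4, 11).
  primal value c^T x* = 90.
Solving the dual: y* = (0, 3, 1.5).
  dual value b^T y* = 90.
Strong duality: c^T x* = b^T y*. Confirmed.

90


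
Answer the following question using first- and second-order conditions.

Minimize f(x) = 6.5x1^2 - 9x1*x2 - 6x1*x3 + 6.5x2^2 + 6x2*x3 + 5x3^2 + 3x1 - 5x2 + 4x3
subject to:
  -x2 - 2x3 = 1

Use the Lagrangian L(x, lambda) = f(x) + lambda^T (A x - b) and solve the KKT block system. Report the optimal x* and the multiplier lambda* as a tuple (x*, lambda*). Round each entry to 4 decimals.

Form the Lagrangian:
  L(x, lambda) = (1/2) x^T Q x + c^T x + lambda^T (A x - b)
Stationarity (grad_x L = 0): Q x + c + A^T lambda = 0.
Primal feasibility: A x = b.

This gives the KKT block system:
  [ Q   A^T ] [ x     ]   [-c ]
  [ A    0  ] [ lambda ] = [ b ]

Solving the linear system:
  x*      = (-0.1371, 0.7029, -0.8514)
  lambda* = (0.2629)
  f(x*)   = -3.7971

x* = (-0.1371, 0.7029, -0.8514), lambda* = (0.2629)


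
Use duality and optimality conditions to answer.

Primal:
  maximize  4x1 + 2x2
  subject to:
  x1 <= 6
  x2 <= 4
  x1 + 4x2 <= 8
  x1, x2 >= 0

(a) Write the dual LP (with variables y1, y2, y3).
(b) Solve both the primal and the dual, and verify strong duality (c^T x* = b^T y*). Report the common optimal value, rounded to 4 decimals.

The standard primal-dual pair for 'max c^T x s.t. A x <= b, x >= 0' is:
  Dual:  min b^T y  s.t.  A^T y >= c,  y >= 0.

So the dual LP is:
  minimize  6y1 + 4y2 + 8y3
  subject to:
    y1 + y3 >= 4
    y2 + 4y3 >= 2
    y1, y2, y3 >= 0

Solving the primal: x* = (6, 0.5).
  primal value c^T x* = 25.
Solving the dual: y* = (3.5, 0, 0.5).
  dual value b^T y* = 25.
Strong duality: c^T x* = b^T y*. Confirmed.

25


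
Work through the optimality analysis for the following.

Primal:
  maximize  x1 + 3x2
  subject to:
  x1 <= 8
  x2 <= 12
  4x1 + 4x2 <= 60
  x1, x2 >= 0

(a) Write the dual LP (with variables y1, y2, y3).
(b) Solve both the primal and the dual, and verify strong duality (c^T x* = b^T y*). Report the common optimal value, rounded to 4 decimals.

The standard primal-dual pair for 'max c^T x s.t. A x <= b, x >= 0' is:
  Dual:  min b^T y  s.t.  A^T y >= c,  y >= 0.

So the dual LP is:
  minimize  8y1 + 12y2 + 60y3
  subject to:
    y1 + 4y3 >= 1
    y2 + 4y3 >= 3
    y1, y2, y3 >= 0

Solving the primal: x* = (3, 12).
  primal value c^T x* = 39.
Solving the dual: y* = (0, 2, 0.25).
  dual value b^T y* = 39.
Strong duality: c^T x* = b^T y*. Confirmed.

39


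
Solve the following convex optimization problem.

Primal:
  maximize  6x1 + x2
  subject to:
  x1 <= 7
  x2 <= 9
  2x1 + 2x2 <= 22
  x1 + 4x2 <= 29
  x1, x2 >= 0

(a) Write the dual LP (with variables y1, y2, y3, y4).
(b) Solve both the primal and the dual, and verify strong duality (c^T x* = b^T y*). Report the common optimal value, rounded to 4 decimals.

The standard primal-dual pair for 'max c^T x s.t. A x <= b, x >= 0' is:
  Dual:  min b^T y  s.t.  A^T y >= c,  y >= 0.

So the dual LP is:
  minimize  7y1 + 9y2 + 22y3 + 29y4
  subject to:
    y1 + 2y3 + y4 >= 6
    y2 + 2y3 + 4y4 >= 1
    y1, y2, y3, y4 >= 0

Solving the primal: x* = (7, 4).
  primal value c^T x* = 46.
Solving the dual: y* = (5, 0, 0.5, 0).
  dual value b^T y* = 46.
Strong duality: c^T x* = b^T y*. Confirmed.

46


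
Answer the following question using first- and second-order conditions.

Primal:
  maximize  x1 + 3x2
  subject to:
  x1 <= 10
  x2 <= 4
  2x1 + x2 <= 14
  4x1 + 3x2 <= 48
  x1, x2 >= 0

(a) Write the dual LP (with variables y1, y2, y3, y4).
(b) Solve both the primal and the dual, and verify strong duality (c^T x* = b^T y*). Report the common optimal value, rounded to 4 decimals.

The standard primal-dual pair for 'max c^T x s.t. A x <= b, x >= 0' is:
  Dual:  min b^T y  s.t.  A^T y >= c,  y >= 0.

So the dual LP is:
  minimize  10y1 + 4y2 + 14y3 + 48y4
  subject to:
    y1 + 2y3 + 4y4 >= 1
    y2 + y3 + 3y4 >= 3
    y1, y2, y3, y4 >= 0

Solving the primal: x* = (5, 4).
  primal value c^T x* = 17.
Solving the dual: y* = (0, 2.5, 0.5, 0).
  dual value b^T y* = 17.
Strong duality: c^T x* = b^T y*. Confirmed.

17


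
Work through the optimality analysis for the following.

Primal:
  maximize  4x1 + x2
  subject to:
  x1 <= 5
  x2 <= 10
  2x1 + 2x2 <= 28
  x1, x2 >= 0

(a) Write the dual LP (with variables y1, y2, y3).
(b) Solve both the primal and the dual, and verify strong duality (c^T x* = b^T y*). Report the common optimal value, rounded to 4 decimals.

The standard primal-dual pair for 'max c^T x s.t. A x <= b, x >= 0' is:
  Dual:  min b^T y  s.t.  A^T y >= c,  y >= 0.

So the dual LP is:
  minimize  5y1 + 10y2 + 28y3
  subject to:
    y1 + 2y3 >= 4
    y2 + 2y3 >= 1
    y1, y2, y3 >= 0

Solving the primal: x* = (5, 9).
  primal value c^T x* = 29.
Solving the dual: y* = (3, 0, 0.5).
  dual value b^T y* = 29.
Strong duality: c^T x* = b^T y*. Confirmed.

29


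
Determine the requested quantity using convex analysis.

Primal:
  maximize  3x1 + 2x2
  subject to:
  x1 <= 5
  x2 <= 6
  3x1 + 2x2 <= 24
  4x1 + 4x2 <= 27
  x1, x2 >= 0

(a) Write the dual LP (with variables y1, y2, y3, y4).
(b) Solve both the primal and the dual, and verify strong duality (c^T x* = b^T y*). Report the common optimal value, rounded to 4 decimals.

The standard primal-dual pair for 'max c^T x s.t. A x <= b, x >= 0' is:
  Dual:  min b^T y  s.t.  A^T y >= c,  y >= 0.

So the dual LP is:
  minimize  5y1 + 6y2 + 24y3 + 27y4
  subject to:
    y1 + 3y3 + 4y4 >= 3
    y2 + 2y3 + 4y4 >= 2
    y1, y2, y3, y4 >= 0

Solving the primal: x* = (5, 1.75).
  primal value c^T x* = 18.5.
Solving the dual: y* = (1, 0, 0, 0.5).
  dual value b^T y* = 18.5.
Strong duality: c^T x* = b^T y*. Confirmed.

18.5


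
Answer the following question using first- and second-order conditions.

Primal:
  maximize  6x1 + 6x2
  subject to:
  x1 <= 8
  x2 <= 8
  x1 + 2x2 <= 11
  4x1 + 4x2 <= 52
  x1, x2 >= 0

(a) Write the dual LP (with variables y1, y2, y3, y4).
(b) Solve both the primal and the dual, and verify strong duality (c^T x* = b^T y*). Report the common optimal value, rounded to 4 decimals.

The standard primal-dual pair for 'max c^T x s.t. A x <= b, x >= 0' is:
  Dual:  min b^T y  s.t.  A^T y >= c,  y >= 0.

So the dual LP is:
  minimize  8y1 + 8y2 + 11y3 + 52y4
  subject to:
    y1 + y3 + 4y4 >= 6
    y2 + 2y3 + 4y4 >= 6
    y1, y2, y3, y4 >= 0

Solving the primal: x* = (8, 1.5).
  primal value c^T x* = 57.
Solving the dual: y* = (3, 0, 3, 0).
  dual value b^T y* = 57.
Strong duality: c^T x* = b^T y*. Confirmed.

57


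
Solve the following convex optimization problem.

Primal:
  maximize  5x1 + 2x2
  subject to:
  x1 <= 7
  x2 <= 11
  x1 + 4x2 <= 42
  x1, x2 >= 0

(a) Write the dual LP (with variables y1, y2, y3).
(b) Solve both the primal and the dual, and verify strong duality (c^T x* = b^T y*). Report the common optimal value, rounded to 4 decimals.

The standard primal-dual pair for 'max c^T x s.t. A x <= b, x >= 0' is:
  Dual:  min b^T y  s.t.  A^T y >= c,  y >= 0.

So the dual LP is:
  minimize  7y1 + 11y2 + 42y3
  subject to:
    y1 + y3 >= 5
    y2 + 4y3 >= 2
    y1, y2, y3 >= 0

Solving the primal: x* = (7, 8.75).
  primal value c^T x* = 52.5.
Solving the dual: y* = (4.5, 0, 0.5).
  dual value b^T y* = 52.5.
Strong duality: c^T x* = b^T y*. Confirmed.

52.5


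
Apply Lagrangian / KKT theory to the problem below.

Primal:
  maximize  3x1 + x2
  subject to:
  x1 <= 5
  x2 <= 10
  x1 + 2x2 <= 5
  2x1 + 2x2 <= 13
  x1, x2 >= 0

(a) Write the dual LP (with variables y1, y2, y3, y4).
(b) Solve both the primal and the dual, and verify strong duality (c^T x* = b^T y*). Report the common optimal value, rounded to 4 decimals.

The standard primal-dual pair for 'max c^T x s.t. A x <= b, x >= 0' is:
  Dual:  min b^T y  s.t.  A^T y >= c,  y >= 0.

So the dual LP is:
  minimize  5y1 + 10y2 + 5y3 + 13y4
  subject to:
    y1 + y3 + 2y4 >= 3
    y2 + 2y3 + 2y4 >= 1
    y1, y2, y3, y4 >= 0

Solving the primal: x* = (5, 0).
  primal value c^T x* = 15.
Solving the dual: y* = (2.5, 0, 0.5, 0).
  dual value b^T y* = 15.
Strong duality: c^T x* = b^T y*. Confirmed.

15


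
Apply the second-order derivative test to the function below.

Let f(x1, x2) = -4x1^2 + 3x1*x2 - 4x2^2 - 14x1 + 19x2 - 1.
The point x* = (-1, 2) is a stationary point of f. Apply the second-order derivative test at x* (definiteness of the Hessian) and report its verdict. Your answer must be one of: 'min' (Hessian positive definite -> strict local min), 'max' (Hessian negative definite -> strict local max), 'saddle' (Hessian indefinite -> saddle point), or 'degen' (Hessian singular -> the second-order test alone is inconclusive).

Compute the Hessian H = grad^2 f:
  H = [[-8, 3], [3, -8]]
Verify stationarity: grad f(x*) = H x* + g = (0, 0).
Eigenvalues of H: -11, -5.
Both eigenvalues < 0, so H is negative definite -> x* is a strict local max.

max


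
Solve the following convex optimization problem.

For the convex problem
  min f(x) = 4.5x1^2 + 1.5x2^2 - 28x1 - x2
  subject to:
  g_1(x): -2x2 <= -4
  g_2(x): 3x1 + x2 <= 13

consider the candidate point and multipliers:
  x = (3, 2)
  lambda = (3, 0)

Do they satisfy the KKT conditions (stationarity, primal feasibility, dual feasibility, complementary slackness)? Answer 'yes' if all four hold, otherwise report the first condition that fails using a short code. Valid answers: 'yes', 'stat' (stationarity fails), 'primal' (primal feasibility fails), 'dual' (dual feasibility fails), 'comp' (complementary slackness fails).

Gradient of f: grad f(x) = Q x + c = (-1, 5)
Constraint values g_i(x) = a_i^T x - b_i:
  g_1((3, 2)) = 0
  g_2((3, 2)) = -2
Stationarity residual: grad f(x) + sum_i lambda_i a_i = (-1, -1)
  -> stationarity FAILS
Primal feasibility (all g_i <= 0): OK
Dual feasibility (all lambda_i >= 0): OK
Complementary slackness (lambda_i * g_i(x) = 0 for all i): OK

Verdict: the first failing condition is stationarity -> stat.

stat


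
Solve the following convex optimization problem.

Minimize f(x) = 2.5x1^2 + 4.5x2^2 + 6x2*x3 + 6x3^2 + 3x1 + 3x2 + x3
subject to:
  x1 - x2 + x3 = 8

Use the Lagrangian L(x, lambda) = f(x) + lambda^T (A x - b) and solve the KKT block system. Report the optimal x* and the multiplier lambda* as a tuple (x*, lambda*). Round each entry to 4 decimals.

Form the Lagrangian:
  L(x, lambda) = (1/2) x^T Q x + c^T x + lambda^T (A x - b)
Stationarity (grad_x L = 0): Q x + c + A^T lambda = 0.
Primal feasibility: A x = b.

This gives the KKT block system:
  [ Q   A^T ] [ x     ]   [-c ]
  [ A    0  ] [ lambda ] = [ b ]

Solving the linear system:
  x*      = (1.8481, -3.4768, 2.6751)
  lambda* = (-12.2405)
  f(x*)   = 47.8565

x* = (1.8481, -3.4768, 2.6751), lambda* = (-12.2405)
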